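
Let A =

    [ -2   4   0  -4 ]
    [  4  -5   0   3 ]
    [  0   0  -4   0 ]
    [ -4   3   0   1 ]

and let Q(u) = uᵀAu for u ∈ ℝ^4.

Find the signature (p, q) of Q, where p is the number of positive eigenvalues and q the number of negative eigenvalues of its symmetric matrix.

(2, 2)

An LDLᵀ factorisation of A has diagonal entries -2, 3, -4, 2/3.
That gives 2 positive, 2 negative pivots.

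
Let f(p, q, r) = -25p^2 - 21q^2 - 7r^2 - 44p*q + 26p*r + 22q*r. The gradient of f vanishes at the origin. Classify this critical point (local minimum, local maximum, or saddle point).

local maximum

The Hessian at the origin is H = [[-50, -44, 26], [-44, -42, 22], [26, 22, -14]].
Applying the same elementary operations to the rows and columns of H produces a congruent diagonal matrix with entries -50, -82/25, -10/41.
Counting signs: 3 negative.
H is negative definite, so the origin is a strict local maximum.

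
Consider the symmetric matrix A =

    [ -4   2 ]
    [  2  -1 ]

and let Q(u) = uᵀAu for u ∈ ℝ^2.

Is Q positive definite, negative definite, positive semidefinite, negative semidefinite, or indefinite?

Applying the same elementary operations to the rows and columns of A produces a congruent diagonal matrix with entries -4, 0.
So there are 1 negative, 1 zero pivots.
Hence Q is negative semidefinite.

negative semidefinite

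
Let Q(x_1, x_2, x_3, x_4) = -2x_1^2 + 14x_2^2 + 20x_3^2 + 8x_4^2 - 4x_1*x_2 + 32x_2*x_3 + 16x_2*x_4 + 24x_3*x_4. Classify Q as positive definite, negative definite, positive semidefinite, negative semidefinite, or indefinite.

indefinite

The symmetric matrix is A = [[-2, -2, 0, 0], [-2, 14, 16, 8], [0, 16, 20, 12], [0, 8, 12, 8]].
Applying the same elementary operations to the rows and columns of A produces a congruent diagonal matrix with entries -2, 16, 4, 0.
That gives 2 positive, 1 negative, 1 zero pivots.
Hence Q is indefinite.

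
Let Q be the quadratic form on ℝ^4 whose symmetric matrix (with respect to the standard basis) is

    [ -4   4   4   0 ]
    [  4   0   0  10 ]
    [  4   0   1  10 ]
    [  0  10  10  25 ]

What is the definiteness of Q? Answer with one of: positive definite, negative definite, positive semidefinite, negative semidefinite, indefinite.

indefinite

Applying the same elementary operations to the rows and columns of A produces a congruent diagonal matrix with entries -4, 4, 1, 0.
So there are 2 positive, 1 negative, 1 zero pivots.
Hence Q is indefinite.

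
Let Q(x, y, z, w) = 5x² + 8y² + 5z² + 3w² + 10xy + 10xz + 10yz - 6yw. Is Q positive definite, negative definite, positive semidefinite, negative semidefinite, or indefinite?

positive semidefinite

The associated matrix is A = [[5, 5, 5, 0], [5, 8, 5, -3], [5, 5, 5, 0], [0, -3, 0, 3]].
Applying the same elementary operations to the rows and columns of A produces a congruent diagonal matrix with entries 5, 3, 0, 0.
So there are 2 positive, 2 zero pivots.
Hence Q is positive semidefinite.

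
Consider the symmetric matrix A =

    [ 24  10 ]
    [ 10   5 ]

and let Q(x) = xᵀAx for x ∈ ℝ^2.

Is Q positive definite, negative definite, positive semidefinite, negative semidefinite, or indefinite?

Congruent diagonalization of A (simultaneous row and column reduction) yields pivots 24, 5/6.
Counting signs: 2 positive.
Hence Q is positive definite.

positive definite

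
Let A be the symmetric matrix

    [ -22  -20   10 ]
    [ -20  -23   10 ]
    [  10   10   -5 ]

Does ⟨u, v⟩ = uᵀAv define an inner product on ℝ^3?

no

Leading principal minors: Δ_1 = -22, Δ_2 = 106, Δ_3 = -30.
The signs alternate starting with Δ_1 < 0, so by Sylvester's criterion Q is negative definite.
⟨·,·⟩ is an inner product exactly when A is positive definite.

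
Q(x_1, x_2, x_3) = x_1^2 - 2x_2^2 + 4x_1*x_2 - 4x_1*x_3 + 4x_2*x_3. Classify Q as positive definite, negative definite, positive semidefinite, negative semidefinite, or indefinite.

indefinite

Write A = [[1, 2, -2], [2, -2, 2], [-2, 2, 0]].
An LDLᵀ factorisation of A has diagonal entries 1, -6, 2.
That gives 2 positive, 1 negative pivots.
Hence Q is indefinite.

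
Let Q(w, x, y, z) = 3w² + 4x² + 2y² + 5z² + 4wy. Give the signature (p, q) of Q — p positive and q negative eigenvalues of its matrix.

(4, 0)

The symmetric matrix is A = [[3, 0, 2, 0], [0, 4, 0, 0], [2, 0, 2, 0], [0, 0, 0, 5]].
Row-reducing A symmetrically gives the diagonal entries 3, 4, 2/3, 5.
Counting signs: 4 positive.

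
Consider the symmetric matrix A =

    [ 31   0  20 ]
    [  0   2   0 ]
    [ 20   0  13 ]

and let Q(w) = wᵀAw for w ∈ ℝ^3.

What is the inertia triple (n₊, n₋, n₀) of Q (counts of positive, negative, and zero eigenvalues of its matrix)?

Row-reducing A symmetrically gives the diagonal entries 31, 2, 3/31.
Counting signs: 3 positive.

(3, 0, 0)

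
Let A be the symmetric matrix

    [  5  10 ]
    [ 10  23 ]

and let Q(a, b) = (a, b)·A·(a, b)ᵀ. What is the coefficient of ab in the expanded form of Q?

The coefficient of ab is A[1,2] + A[2,1] = 2·10 = 20.

20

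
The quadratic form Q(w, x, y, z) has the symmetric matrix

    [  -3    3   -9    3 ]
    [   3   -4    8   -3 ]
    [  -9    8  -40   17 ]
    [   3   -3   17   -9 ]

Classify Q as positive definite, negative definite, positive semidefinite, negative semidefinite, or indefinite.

Leading principal minors: Δ_1 = -3, Δ_2 = 3, Δ_3 = -36, Δ_4 = 24.
The signs alternate starting with Δ_1 < 0, so by Sylvester's criterion Q is negative definite.

negative definite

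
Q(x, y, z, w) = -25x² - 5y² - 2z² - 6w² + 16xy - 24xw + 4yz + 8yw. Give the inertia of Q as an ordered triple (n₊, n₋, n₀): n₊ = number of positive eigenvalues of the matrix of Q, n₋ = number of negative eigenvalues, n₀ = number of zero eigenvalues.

The associated matrix is A = [[-25, 8, 0, -12], [8, -5, 2, 4], [0, 2, -2, 0], [-12, 4, 0, -6]].
Symmetric row and column elimination reduces A to a congruent diagonal form with pivots -25, -61/25, -22/61, -2/11.
Counting signs: 4 negative.

(0, 4, 0)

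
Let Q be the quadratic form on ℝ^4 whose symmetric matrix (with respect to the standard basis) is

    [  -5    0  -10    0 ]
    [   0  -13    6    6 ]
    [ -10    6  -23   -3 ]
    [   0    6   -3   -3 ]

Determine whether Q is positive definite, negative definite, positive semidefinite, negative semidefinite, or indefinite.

Row-reducing A symmetrically gives the diagonal entries -5, -13, -3/13, 0.
That gives 3 negative, 1 zero pivots.
Hence Q is negative semidefinite.

negative semidefinite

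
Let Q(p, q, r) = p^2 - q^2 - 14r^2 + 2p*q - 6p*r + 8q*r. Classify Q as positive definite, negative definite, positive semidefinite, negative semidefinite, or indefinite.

The symmetric matrix is A = [[1, 1, -3], [1, -1, 4], [-3, 4, -14]].
Row-reducing A symmetrically gives the diagonal entries 1, -2, 3/2.
So there are 2 positive, 1 negative pivots.
Hence Q is indefinite.

indefinite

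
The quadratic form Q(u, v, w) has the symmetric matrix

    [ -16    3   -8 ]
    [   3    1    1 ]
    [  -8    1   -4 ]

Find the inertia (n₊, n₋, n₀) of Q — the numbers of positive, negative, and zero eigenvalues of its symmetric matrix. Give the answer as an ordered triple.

Row-reducing A symmetrically gives the diagonal entries -16, 25/16, -4/25.
So there are 1 positive, 2 negative pivots.

(1, 2, 0)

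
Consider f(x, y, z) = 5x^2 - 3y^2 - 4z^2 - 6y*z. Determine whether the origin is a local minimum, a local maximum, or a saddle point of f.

The Hessian at the origin is H = [[10, 0, 0], [0, -6, -6], [0, -6, -8]].
Congruent diagonalization of H (simultaneous row and column reduction) yields pivots 10, -6, -2.
So there are 1 positive, 2 negative pivots.
H is indefinite, so the origin is a saddle point.

saddle point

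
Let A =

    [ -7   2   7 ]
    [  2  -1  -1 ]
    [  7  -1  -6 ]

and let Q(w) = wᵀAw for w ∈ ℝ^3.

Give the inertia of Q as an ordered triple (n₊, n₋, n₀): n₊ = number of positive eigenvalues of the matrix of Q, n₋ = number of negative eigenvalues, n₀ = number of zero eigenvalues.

(1, 2, 0)

Applying the same elementary operations to the rows and columns of A produces a congruent diagonal matrix with entries -7, -3/7, 10/3.
So there are 1 positive, 2 negative pivots.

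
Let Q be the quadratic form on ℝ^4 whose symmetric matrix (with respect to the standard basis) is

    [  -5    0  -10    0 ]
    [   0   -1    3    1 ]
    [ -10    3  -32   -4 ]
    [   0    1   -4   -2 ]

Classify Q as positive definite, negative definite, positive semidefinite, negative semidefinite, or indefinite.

Congruent diagonalization of A (simultaneous row and column reduction) yields pivots -5, -1, -3, -2/3.
That gives 4 negative pivots.
Hence Q is negative definite.

negative definite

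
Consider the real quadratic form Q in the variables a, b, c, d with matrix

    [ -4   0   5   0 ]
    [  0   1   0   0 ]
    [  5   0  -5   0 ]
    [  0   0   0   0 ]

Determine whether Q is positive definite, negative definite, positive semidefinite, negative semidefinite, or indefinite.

indefinite

Row-reducing A symmetrically gives the diagonal entries -4, 1, 5/4, 0.
So there are 2 positive, 1 negative, 1 zero pivots.
Hence Q is indefinite.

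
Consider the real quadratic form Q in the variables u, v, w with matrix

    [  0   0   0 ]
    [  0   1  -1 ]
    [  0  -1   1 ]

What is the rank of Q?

1

Symmetric row and column elimination reduces A to a congruent diagonal form with pivots 0, 1, 0.
So there are 1 positive, 2 zero pivots.
The rank is the number of nonzero pivots: 1.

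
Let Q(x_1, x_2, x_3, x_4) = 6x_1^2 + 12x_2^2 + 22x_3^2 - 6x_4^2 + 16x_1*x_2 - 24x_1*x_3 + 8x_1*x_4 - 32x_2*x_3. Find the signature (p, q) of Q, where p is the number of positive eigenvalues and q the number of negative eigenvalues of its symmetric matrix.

(3, 1)

The symmetric matrix is A = [[6, 8, -12, 4], [8, 12, -16, 0], [-12, -16, 22, 0], [4, 0, 0, -6]].
Symmetric row and column elimination reduces A to a congruent diagonal form with pivots 6, 4/3, -2, 2.
So there are 3 positive, 1 negative pivots.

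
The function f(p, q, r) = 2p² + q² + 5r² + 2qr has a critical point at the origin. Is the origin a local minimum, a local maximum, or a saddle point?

local minimum

The Hessian at the origin is H = [[4, 0, 0], [0, 2, 2], [0, 2, 10]].
Row-reducing H symmetrically gives the diagonal entries 4, 2, 8.
So there are 3 positive pivots.
H is positive definite, so the origin is a strict local minimum.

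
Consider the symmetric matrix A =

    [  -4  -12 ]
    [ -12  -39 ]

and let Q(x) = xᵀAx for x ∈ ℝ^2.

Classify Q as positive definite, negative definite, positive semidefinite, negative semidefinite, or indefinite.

negative definite

Leading principal minors: Δ_1 = -4, Δ_2 = 12.
The signs alternate starting with Δ_1 < 0, so by Sylvester's criterion Q is negative definite.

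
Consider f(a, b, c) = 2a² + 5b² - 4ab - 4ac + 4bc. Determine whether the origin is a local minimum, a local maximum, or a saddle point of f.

saddle point

The Hessian at the origin is H = [[4, -4, -4], [-4, 10, 4], [-4, 4, 0]].
Symmetric row and column elimination reduces H to a congruent diagonal form with pivots 4, 6, -4.
Counting signs: 2 positive, 1 negative.
H is indefinite, so the origin is a saddle point.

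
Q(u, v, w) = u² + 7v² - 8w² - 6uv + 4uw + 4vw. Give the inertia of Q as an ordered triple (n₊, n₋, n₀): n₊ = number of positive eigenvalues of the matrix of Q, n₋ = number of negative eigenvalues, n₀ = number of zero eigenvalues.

(2, 1, 0)

The associated matrix is A = [[1, -3, 2], [-3, 7, 2], [2, 2, -8]].
Row-reducing A symmetrically gives the diagonal entries 1, -2, 20.
So there are 2 positive, 1 negative pivots.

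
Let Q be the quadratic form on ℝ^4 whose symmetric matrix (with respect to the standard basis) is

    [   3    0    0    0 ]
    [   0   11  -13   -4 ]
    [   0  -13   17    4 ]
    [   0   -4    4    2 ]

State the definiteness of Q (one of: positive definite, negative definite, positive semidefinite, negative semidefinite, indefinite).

Leading principal minors: Δ_1 = 3, Δ_2 = 33, Δ_3 = 54, Δ_4 = 12.
All leading principal minors are positive, so by Sylvester's criterion Q is positive definite.

positive definite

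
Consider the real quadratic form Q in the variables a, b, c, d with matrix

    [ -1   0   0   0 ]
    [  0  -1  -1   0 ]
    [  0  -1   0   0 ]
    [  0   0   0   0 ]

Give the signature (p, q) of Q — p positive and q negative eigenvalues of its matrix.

Row-reducing A symmetrically gives the diagonal entries -1, -1, 1, 0.
That gives 1 positive, 2 negative, 1 zero pivots.

(1, 2)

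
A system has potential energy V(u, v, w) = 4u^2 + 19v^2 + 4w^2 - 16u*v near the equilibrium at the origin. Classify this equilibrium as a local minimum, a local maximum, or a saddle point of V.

local minimum

The Hessian at the origin is H = [[8, -16, 0], [-16, 38, 0], [0, 0, 8]].
Symmetric row and column elimination reduces H to a congruent diagonal form with pivots 8, 6, 8.
So there are 3 positive pivots.
H is positive definite, so the origin is a strict local minimum.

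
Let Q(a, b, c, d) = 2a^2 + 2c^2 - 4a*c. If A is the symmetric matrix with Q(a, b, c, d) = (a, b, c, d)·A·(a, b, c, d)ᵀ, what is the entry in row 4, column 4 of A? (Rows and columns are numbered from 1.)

The coefficient of d^2 in Q is 0, and that is exactly A[4,4].

0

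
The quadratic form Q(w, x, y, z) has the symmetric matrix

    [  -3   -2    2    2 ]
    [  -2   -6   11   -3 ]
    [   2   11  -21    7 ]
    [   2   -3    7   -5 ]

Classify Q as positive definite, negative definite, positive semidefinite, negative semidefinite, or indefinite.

Row-reducing A symmetrically gives the diagonal entries -3, -14/3, 5/14, -4/5.
Counting signs: 1 positive, 3 negative.
Hence Q is indefinite.

indefinite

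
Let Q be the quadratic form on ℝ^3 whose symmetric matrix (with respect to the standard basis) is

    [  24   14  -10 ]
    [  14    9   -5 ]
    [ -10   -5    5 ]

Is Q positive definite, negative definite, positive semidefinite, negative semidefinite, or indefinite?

Congruent diagonalization of A (simultaneous row and column reduction) yields pivots 24, 5/6, 0.
That gives 2 positive, 1 zero pivots.
Hence Q is positive semidefinite.

positive semidefinite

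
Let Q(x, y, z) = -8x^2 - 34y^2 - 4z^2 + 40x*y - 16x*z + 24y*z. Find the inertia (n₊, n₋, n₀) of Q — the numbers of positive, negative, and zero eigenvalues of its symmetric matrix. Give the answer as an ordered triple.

(1, 1, 1)

The associated matrix is A = [[-8, 20, -8], [20, -34, 12], [-8, 12, -4]].
Congruent diagonalization of A (simultaneous row and column reduction) yields pivots -8, 16, 0.
Counting signs: 1 positive, 1 negative, 1 zero.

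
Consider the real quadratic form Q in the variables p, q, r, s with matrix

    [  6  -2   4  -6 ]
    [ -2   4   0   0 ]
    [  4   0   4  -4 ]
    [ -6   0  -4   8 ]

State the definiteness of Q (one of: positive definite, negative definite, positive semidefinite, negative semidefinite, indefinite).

positive semidefinite

Congruent diagonalization of A (simultaneous row and column reduction) yields pivots 6, 10/3, 4/5, 0.
Counting signs: 3 positive, 1 zero.
Hence Q is positive semidefinite.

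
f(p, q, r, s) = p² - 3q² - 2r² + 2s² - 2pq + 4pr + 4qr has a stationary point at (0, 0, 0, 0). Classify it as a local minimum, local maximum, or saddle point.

The Hessian at the origin is H = [[2, -2, 4, 0], [-2, -6, 4, 0], [4, 4, -4, 0], [0, 0, 0, 4]].
Congruent diagonalization of H (simultaneous row and column reduction) yields pivots 2, -8, -4, 4.
Counting signs: 2 positive, 2 negative.
H is indefinite, so the origin is a saddle point.

saddle point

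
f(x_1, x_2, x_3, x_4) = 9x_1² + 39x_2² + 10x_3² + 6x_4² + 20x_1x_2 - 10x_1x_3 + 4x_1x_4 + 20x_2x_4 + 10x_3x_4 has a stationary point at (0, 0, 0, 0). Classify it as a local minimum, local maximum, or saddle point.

saddle point

The Hessian at the origin is H = [[18, 20, -10, 4], [20, 78, 0, 20], [-10, 0, 20, 10], [4, 20, 10, 12]].
Row-reducing H symmetrically gives the diagonal entries 18, 502/9, 3070/251, -10/307.
That gives 3 positive, 1 negative pivots.
H is indefinite, so the origin is a saddle point.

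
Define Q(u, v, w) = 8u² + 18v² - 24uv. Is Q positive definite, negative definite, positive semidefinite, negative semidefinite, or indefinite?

The symmetric matrix is A = [[8, -12, 0], [-12, 18, 0], [0, 0, 0]].
Congruent diagonalization of A (simultaneous row and column reduction) yields pivots 8, 0, 0.
Counting signs: 1 positive, 2 zero.
Hence Q is positive semidefinite.

positive semidefinite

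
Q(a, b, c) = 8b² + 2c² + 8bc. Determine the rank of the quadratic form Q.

The associated matrix is A = [[0, 0, 0], [0, 8, 4], [0, 4, 2]].
Row-reducing A symmetrically gives the diagonal entries 0, 8, 0.
So there are 1 positive, 2 zero pivots.
The rank is the number of nonzero pivots: 1.

1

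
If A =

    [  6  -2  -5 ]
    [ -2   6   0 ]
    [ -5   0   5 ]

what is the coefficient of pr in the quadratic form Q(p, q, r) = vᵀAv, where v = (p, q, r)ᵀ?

-10

The coefficient of pr is A[1,3] + A[3,1] = 2·(-5) = -10.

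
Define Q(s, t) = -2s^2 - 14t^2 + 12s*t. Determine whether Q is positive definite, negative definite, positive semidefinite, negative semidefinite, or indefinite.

The symmetric matrix of Q is [[-2, 6], [6, -14]].
For the 2×2 matrix [[-2, 6], [6, -14]]: det = -2·-14 − (6)² = -8, trace = -16.
det < 0 so the eigenvalues have opposite signs; the form is indefinite.

indefinite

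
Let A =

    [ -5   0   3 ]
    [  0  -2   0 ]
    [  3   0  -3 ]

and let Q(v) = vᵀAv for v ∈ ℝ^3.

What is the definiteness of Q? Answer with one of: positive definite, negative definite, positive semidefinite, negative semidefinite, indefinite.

Symmetric row and column elimination reduces A to a congruent diagonal form with pivots -5, -2, -6/5.
Counting signs: 3 negative.
Hence Q is negative definite.

negative definite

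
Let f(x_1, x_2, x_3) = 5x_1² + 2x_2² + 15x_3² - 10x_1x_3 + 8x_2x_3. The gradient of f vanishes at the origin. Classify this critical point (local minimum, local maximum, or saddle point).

local minimum

The Hessian at the origin is H = [[10, 0, -10], [0, 4, 8], [-10, 8, 30]].
Applying the same elementary operations to the rows and columns of H produces a congruent diagonal matrix with entries 10, 4, 4.
So there are 3 positive pivots.
H is positive definite, so the origin is a strict local minimum.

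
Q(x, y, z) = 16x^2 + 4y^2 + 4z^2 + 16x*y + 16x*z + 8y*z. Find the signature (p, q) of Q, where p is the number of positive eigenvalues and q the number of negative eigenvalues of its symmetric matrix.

Write A = [[16, 8, 8], [8, 4, 4], [8, 4, 4]].
Applying the same elementary operations to the rows and columns of A produces a congruent diagonal matrix with entries 16, 0, 0.
That gives 1 positive, 2 zero pivots.

(1, 0)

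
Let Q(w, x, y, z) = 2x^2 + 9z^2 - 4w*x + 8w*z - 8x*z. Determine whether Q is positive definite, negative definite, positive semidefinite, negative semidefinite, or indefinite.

indefinite

The symmetric matrix is A = [[0, -2, 0, 4], [-2, 2, 0, -4], [0, 0, 0, 0], [4, -4, 0, 9]].
A is congruent to a diagonal matrix with 2 positive, 1 negative and 1 zero entries, so Q is indefinite.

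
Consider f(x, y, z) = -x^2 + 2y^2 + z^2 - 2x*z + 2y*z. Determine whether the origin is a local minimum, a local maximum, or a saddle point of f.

saddle point

The Hessian at the origin is H = [[-2, 0, -2], [0, 4, 2], [-2, 2, 2]].
Applying the same elementary operations to the rows and columns of H produces a congruent diagonal matrix with entries -2, 4, 3.
Counting signs: 2 positive, 1 negative.
H is indefinite, so the origin is a saddle point.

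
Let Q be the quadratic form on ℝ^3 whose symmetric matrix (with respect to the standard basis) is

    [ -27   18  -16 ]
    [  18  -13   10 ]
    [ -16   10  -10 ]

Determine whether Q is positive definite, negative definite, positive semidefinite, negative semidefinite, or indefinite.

Applying the same elementary operations to the rows and columns of A produces a congruent diagonal matrix with entries -27, -1, -2/27.
Counting signs: 3 negative.
Hence Q is negative definite.

negative definite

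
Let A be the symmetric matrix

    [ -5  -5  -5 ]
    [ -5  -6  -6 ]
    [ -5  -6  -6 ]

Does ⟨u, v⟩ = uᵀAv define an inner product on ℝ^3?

Row-reducing A symmetrically gives the diagonal entries -5, -1, 0.
So there are 2 negative, 1 zero pivots.
Hence Q is negative semidefinite.
⟨·,·⟩ is an inner product exactly when A is positive definite.

no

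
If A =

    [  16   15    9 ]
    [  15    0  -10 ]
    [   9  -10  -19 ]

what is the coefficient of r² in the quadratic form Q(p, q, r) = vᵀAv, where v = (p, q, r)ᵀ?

-19

The coefficient of r² is the diagonal entry A[3,3] = -19.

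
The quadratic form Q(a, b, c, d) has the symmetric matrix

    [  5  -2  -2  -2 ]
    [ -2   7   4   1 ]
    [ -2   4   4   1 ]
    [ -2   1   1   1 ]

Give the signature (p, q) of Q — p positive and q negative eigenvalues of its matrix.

(4, 0)

An LDLᵀ factorisation of A has diagonal entries 5, 31/5, 48/31, 3/16.
That gives 4 positive pivots.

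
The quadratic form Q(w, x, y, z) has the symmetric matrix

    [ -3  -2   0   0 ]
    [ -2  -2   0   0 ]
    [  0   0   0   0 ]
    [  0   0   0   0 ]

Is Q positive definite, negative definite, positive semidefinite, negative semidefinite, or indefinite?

Symmetric row and column elimination reduces A to a congruent diagonal form with pivots -3, -2/3, 0, 0.
Counting signs: 2 negative, 2 zero.
Hence Q is negative semidefinite.

negative semidefinite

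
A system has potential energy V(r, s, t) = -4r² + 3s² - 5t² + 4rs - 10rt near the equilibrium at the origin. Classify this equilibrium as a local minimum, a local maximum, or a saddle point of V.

The Hessian at the origin is H = [[-8, 4, -10], [4, 6, 0], [-10, 0, -10]].
An LDLᵀ factorisation of H has diagonal entries -8, 8, -5/8.
Counting signs: 1 positive, 2 negative.
H is indefinite, so the origin is a saddle point.

saddle point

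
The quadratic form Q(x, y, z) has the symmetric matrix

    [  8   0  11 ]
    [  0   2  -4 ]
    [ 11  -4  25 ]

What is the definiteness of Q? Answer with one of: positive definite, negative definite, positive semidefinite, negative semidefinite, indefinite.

Leading principal minors: Δ_1 = 8, Δ_2 = 16, Δ_3 = 30.
All leading principal minors are positive, so by Sylvester's criterion Q is positive definite.

positive definite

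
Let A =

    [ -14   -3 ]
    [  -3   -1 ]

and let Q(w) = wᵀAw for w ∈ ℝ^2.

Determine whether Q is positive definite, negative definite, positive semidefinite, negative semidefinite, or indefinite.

negative definite

Leading principal minors: Δ_1 = -14, Δ_2 = 5.
The signs alternate starting with Δ_1 < 0, so by Sylvester's criterion Q is negative definite.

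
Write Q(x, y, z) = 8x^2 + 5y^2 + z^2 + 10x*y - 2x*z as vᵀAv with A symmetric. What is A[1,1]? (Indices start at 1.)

The coefficient of x^2 in Q is 8, and that is exactly A[1,1].

8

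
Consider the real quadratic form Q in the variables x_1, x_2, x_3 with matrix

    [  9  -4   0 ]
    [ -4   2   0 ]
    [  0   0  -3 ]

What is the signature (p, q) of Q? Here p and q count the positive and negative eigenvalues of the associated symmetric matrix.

(2, 1)

Symmetric row and column elimination reduces A to a congruent diagonal form with pivots 9, 2/9, -3.
So there are 2 positive, 1 negative pivots.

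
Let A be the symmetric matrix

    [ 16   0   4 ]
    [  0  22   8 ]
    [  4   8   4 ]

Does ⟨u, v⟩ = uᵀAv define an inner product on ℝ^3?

yes

Leading principal minors: Δ_1 = 16, Δ_2 = 352, Δ_3 = 32.
All leading principal minors are positive, so by Sylvester's criterion Q is positive definite.
⟨·,·⟩ is an inner product exactly when A is positive definite.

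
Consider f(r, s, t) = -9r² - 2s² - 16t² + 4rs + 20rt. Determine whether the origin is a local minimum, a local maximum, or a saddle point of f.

The Hessian at the origin is H = [[-18, 4, 20], [4, -4, 0], [20, 0, -32]].
Applying the same elementary operations to the rows and columns of H produces a congruent diagonal matrix with entries -18, -28/9, -24/7.
That gives 3 negative pivots.
H is negative definite, so the origin is a strict local maximum.

local maximum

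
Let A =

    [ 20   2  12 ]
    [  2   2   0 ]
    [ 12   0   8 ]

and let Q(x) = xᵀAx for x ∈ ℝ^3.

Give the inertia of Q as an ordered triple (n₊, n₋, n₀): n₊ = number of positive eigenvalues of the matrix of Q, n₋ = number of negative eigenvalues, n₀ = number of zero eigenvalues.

(2, 0, 1)

Congruent diagonalization of A (simultaneous row and column reduction) yields pivots 20, 9/5, 0.
That gives 2 positive, 1 zero pivots.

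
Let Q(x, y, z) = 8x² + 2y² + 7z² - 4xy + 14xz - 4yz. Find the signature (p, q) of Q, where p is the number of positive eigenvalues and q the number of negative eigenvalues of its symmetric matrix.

(3, 0)

The symmetric matrix is A = [[8, -2, 7], [-2, 2, -2], [7, -2, 7]].
Applying the same elementary operations to the rows and columns of A produces a congruent diagonal matrix with entries 8, 3/2, 5/6.
That gives 3 positive pivots.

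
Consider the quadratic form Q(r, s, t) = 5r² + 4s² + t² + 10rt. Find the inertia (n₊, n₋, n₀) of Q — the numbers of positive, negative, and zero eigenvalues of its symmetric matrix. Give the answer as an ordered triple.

(2, 1, 0)

The symmetric matrix is A = [[5, 0, 5], [0, 4, 0], [5, 0, 1]].
Symmetric row and column elimination reduces A to a congruent diagonal form with pivots 5, 4, -4.
Counting signs: 2 positive, 1 negative.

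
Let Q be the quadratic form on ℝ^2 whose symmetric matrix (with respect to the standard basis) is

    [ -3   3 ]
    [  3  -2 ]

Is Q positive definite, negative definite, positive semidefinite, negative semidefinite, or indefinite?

indefinite

For the 2×2 matrix [[-3, 3], [3, -2]]: det = -3·-2 − (3)² = -3, trace = -5.
det < 0 so the eigenvalues have opposite signs; the form is indefinite.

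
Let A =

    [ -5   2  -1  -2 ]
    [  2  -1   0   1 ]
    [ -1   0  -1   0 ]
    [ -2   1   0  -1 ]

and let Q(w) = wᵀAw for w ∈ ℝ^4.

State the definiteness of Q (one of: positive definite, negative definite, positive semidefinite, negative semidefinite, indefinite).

negative semidefinite

Applying the same elementary operations to the rows and columns of A produces a congruent diagonal matrix with entries -5, -1/5, 0, 0.
That gives 2 negative, 2 zero pivots.
Hence Q is negative semidefinite.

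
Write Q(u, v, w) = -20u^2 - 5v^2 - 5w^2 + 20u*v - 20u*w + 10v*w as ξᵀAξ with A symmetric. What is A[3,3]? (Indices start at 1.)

-5

The coefficient of w^2 in Q is -5, and that is exactly A[3,3].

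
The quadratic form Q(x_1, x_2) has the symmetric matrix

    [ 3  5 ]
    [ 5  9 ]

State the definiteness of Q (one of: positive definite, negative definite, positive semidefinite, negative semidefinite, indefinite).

For the 2×2 matrix [[3, 5], [5, 9]]: det = 3·9 − (5)² = 2, trace = 12.
det > 0 so both eigenvalues share the sign of the trace; trace = 12 > 0 ⇒ both positive.

positive definite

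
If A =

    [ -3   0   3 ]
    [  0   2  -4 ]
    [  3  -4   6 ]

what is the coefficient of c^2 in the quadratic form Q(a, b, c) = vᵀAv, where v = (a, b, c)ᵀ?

The coefficient of c^2 is the diagonal entry A[3,3] = 6.

6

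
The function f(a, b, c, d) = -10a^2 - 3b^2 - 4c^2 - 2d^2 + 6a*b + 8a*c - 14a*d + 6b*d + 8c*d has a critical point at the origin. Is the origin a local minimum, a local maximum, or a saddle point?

The Hessian at the origin is H = [[-20, 6, 8, -14], [6, -6, 0, 6], [8, 0, -8, 8], [-14, 6, 8, -4]].
An LDLᵀ factorisation of H has diagonal entries -20, -21/5, -24/7, 10.
So there are 1 positive, 3 negative pivots.
H is indefinite, so the origin is a saddle point.

saddle point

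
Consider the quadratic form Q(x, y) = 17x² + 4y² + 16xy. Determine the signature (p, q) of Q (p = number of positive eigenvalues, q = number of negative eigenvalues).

Write A = [[17, 8], [8, 4]].
Congruent diagonalization of A (simultaneous row and column reduction) yields pivots 17, 4/17.
Counting signs: 2 positive.

(2, 0)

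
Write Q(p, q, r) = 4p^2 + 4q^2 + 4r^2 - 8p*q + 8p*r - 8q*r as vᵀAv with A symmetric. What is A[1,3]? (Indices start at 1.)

4

The coefficient of p·r in Q is 8. For a symmetric A this equals A[1,3] + A[3,1] = 2·A[1,3].
So A[1,3] = 8/2 = 4.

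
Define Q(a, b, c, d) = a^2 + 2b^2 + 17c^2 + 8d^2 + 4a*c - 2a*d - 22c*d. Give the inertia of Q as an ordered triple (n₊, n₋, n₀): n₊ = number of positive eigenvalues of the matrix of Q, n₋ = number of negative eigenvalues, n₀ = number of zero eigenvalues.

(4, 0, 0)

The associated matrix is A = [[1, 0, 2, -1], [0, 2, 0, 0], [2, 0, 17, -11], [-1, 0, -11, 8]].
Symmetric row and column elimination reduces A to a congruent diagonal form with pivots 1, 2, 13, 10/13.
That gives 4 positive pivots.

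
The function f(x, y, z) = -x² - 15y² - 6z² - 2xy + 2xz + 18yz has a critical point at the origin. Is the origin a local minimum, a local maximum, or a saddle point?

local maximum

The Hessian at the origin is H = [[-2, -2, 2], [-2, -30, 18], [2, 18, -12]].
Row-reducing H symmetrically gives the diagonal entries -2, -28, -6/7.
That gives 3 negative pivots.
H is negative definite, so the origin is a strict local maximum.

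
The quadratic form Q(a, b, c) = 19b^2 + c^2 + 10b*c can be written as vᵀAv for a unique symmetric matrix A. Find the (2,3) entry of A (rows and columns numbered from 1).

5

The coefficient of b·c in Q is 10. For a symmetric A this equals A[2,3] + A[3,2] = 2·A[2,3].
So A[2,3] = 10/2 = 5.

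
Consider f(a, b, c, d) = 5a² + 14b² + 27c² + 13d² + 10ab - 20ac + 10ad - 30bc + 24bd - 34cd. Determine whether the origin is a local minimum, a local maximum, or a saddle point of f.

The Hessian at the origin is H = [[10, 10, -20, 10], [10, 28, -30, 24], [-20, -30, 54, -34], [10, 24, -34, 26]].
An LDLᵀ factorisation of H has diagonal entries 10, 18, 76/9, 10/19.
Counting signs: 4 positive.
H is positive definite, so the origin is a strict local minimum.

local minimum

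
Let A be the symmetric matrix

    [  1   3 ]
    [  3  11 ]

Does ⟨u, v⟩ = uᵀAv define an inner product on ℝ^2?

Applying the same elementary operations to the rows and columns of A produces a congruent diagonal matrix with entries 1, 2.
Counting signs: 2 positive.
Hence Q is positive definite.
⟨·,·⟩ is an inner product exactly when A is positive definite.

yes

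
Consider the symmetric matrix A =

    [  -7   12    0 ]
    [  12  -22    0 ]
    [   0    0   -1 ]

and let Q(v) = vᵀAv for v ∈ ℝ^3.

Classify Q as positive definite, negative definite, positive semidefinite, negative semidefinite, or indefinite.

negative definite

Applying the same elementary operations to the rows and columns of A produces a congruent diagonal matrix with entries -7, -10/7, -1.
That gives 3 negative pivots.
Hence Q is negative definite.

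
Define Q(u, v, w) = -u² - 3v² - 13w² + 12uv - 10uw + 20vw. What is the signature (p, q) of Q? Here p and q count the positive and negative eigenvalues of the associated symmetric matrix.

The symmetric matrix is A = [[-1, 6, -5], [6, -3, 10], [-5, 10, -13]].
Symmetric row and column elimination reduces A to a congruent diagonal form with pivots -1, 33, -4/33.
That gives 1 positive, 2 negative pivots.

(1, 2)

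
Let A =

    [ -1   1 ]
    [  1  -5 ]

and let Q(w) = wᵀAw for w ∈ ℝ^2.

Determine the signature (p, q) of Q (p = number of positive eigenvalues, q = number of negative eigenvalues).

Row-reducing A symmetrically gives the diagonal entries -1, -4.
So there are 2 negative pivots.

(0, 2)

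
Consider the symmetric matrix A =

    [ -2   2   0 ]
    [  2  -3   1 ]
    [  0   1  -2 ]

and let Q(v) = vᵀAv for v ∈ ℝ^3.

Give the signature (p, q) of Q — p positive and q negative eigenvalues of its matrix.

An LDLᵀ factorisation of A has diagonal entries -2, -1, -1.
So there are 3 negative pivots.

(0, 3)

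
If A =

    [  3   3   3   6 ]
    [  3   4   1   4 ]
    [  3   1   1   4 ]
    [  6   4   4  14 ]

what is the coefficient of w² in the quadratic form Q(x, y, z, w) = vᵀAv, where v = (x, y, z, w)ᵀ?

The coefficient of w² is the diagonal entry A[4,4] = 14.

14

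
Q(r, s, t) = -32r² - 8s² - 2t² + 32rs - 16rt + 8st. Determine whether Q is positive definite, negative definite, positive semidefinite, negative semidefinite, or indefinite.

The symmetric matrix is A = [[-32, 16, -8], [16, -8, 4], [-8, 4, -2]].
Row-reducing A symmetrically gives the diagonal entries -32, 0, 0.
So there are 1 negative, 2 zero pivots.
Hence Q is negative semidefinite.

negative semidefinite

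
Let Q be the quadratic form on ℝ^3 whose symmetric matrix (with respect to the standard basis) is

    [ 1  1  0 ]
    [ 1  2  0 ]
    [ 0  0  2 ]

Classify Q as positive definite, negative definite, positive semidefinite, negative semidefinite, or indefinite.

Leading principal minors: Δ_1 = 1, Δ_2 = 1, Δ_3 = 2.
All leading principal minors are positive, so by Sylvester's criterion Q is positive definite.

positive definite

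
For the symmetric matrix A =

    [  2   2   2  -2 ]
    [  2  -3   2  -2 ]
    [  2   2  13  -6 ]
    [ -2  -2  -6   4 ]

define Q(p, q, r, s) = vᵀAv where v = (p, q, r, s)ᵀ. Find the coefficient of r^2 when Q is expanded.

13

The coefficient of r^2 is the diagonal entry A[3,3] = 13.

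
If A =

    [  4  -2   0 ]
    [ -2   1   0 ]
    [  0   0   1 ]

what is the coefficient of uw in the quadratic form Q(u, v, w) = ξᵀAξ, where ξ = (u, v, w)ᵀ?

0

The coefficient of uw is A[1,3] + A[3,1] = 2·0 = 0.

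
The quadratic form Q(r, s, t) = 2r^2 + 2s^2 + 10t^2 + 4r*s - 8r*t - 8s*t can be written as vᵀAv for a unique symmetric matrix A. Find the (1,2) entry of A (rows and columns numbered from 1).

2

The coefficient of r·s in Q is 4. For a symmetric A this equals A[1,2] + A[2,1] = 2·A[1,2].
So A[1,2] = 4/2 = 2.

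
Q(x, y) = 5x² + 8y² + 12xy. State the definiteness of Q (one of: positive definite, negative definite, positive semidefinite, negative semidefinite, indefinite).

positive definite

The symmetric matrix of Q is [[5, 6], [6, 8]].
For the 2×2 matrix [[5, 6], [6, 8]]: det = 5·8 − (6)² = 4, trace = 13.
det > 0 so both eigenvalues share the sign of the trace; trace = 13 > 0 ⇒ both positive.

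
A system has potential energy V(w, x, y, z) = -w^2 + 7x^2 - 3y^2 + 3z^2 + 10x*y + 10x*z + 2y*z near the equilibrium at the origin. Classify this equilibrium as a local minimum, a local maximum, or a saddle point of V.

The Hessian at the origin is H = [[-2, 0, 0, 0], [0, 14, 10, 10], [0, 10, -6, 2], [0, 10, 2, 6]].
Congruent diagonalization of H (simultaneous row and column reduction) yields pivots -2, 14, -92/7, 20/23.
So there are 2 positive, 2 negative pivots.
H is indefinite, so the origin is a saddle point.

saddle point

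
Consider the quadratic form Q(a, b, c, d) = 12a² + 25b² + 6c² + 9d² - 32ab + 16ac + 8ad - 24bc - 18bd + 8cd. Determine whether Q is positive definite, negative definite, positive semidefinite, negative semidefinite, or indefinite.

Write A = [[12, -16, 8, 4], [-16, 25, -12, -9], [8, -12, 6, 4], [4, -9, 4, 9]].
An LDLᵀ factorisation of A has diagonal entries 12, 11/3, 2/11, 4.
That gives 4 positive pivots.
Hence Q is positive definite.

positive definite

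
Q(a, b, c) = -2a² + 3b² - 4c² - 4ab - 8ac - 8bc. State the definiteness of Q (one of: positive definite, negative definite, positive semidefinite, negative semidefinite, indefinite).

The symmetric matrix is A = [[-2, -2, -4], [-2, 3, -4], [-4, -4, -4]].
An LDLᵀ factorisation of A has diagonal entries -2, 5, 4.
So there are 2 positive, 1 negative pivots.
Hence Q is indefinite.

indefinite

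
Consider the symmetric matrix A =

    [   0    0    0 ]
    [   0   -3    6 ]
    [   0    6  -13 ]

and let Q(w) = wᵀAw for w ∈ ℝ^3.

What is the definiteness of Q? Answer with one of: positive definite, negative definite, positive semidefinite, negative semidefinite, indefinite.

negative semidefinite

Applying the same elementary operations to the rows and columns of A produces a congruent diagonal matrix with entries 0, -3, -1.
So there are 2 negative, 1 zero pivots.
Hence Q is negative semidefinite.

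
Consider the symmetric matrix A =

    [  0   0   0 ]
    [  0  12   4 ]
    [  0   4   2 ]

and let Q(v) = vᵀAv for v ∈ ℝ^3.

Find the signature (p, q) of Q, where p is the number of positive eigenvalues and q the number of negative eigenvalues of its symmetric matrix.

Row-reducing A symmetrically gives the diagonal entries 0, 12, 2/3.
Counting signs: 2 positive, 1 zero.

(2, 0)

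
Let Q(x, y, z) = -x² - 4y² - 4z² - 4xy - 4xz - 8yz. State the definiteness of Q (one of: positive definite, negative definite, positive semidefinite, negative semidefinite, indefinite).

The symmetric matrix is A = [[-1, -2, -2], [-2, -4, -4], [-2, -4, -4]].
Row-reducing A symmetrically gives the diagonal entries -1, 0, 0.
Counting signs: 1 negative, 2 zero.
Hence Q is negative semidefinite.

negative semidefinite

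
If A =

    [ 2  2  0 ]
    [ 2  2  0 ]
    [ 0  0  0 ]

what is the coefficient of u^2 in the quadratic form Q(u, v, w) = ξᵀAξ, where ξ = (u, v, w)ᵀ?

The coefficient of u^2 is the diagonal entry A[1,1] = 2.

2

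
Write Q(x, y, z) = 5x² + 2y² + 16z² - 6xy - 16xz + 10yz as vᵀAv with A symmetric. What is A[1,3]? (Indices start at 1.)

The coefficient of x·z in Q is -16. For a symmetric A this equals A[1,3] + A[3,1] = 2·A[1,3].
So A[1,3] = -16/2 = -8.

-8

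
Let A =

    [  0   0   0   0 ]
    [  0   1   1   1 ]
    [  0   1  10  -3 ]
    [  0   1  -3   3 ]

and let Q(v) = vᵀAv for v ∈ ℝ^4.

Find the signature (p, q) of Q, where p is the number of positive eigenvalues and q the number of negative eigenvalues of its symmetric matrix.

(3, 0)

Row-reducing A symmetrically gives the diagonal entries 0, 1, 9, 2/9.
So there are 3 positive, 1 zero pivots.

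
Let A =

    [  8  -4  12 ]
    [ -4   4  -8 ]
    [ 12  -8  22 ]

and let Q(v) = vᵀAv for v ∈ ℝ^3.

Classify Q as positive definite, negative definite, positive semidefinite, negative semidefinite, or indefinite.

Leading principal minors: Δ_1 = 8, Δ_2 = 16, Δ_3 = 32.
All leading principal minors are positive, so by Sylvester's criterion Q is positive definite.

positive definite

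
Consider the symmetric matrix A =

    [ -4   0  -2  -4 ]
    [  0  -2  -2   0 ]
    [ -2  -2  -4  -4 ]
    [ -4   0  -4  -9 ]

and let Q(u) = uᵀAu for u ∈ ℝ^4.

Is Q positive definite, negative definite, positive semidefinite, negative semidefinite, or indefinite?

negative definite

Row-reducing A symmetrically gives the diagonal entries -4, -2, -1, -1.
That gives 4 negative pivots.
Hence Q is negative definite.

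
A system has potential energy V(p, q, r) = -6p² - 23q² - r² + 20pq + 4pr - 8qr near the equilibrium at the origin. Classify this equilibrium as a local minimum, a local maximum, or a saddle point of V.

local maximum

The Hessian at the origin is H = [[-12, 20, 4], [20, -46, -8], [4, -8, -2]].
Symmetric row and column elimination reduces H to a congruent diagonal form with pivots -12, -38/3, -10/19.
That gives 3 negative pivots.
H is negative definite, so the origin is a strict local maximum.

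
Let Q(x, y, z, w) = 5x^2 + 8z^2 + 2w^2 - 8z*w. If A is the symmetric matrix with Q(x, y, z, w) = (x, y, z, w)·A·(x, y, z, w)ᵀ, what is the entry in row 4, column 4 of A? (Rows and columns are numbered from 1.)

The coefficient of w^2 in Q is 2, and that is exactly A[4,4].

2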